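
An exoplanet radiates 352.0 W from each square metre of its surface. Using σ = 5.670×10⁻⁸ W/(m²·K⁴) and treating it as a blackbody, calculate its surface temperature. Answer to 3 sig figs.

I = σT⁴, so T = (I/σ)^(1/4) = (352.0/(5.670×10⁻⁸))^(1/4) = 281 K.

T ≈ 281 K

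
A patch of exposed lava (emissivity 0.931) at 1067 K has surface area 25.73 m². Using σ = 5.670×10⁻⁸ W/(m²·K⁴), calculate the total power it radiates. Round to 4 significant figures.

Area A = 25.73 m².
P = εσAT⁴ = 0.931 × 5.670×10⁻⁸ × 25.73 × (1067)⁴ = 1.760×10⁶ W.

P ≈ 1.760×10⁶ W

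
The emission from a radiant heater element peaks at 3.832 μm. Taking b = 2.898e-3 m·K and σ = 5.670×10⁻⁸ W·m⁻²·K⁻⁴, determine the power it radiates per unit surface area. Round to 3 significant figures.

Wien's law: T = b/λ_max = 2.898×10⁻³/3.832×10⁻⁶ = 756.263 K.
Then I = σT⁴ = 5.670×10⁻⁸×(756.263)⁴ = 1.85×10⁴ W/m².

I ≈ 1.85×10⁴ W/m²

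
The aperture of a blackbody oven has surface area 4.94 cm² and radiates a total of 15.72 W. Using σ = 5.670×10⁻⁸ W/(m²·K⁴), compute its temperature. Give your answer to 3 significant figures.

Area A = 4.94 cm² = 4.94×10⁻⁴ m².
P = σAT⁴ ⇒ T = (P/(σA))^(1/4) = (15.72/(5.670×10⁻⁸×4.94×10⁻⁴))^(1/4) = 866 K.

T ≈ 866 K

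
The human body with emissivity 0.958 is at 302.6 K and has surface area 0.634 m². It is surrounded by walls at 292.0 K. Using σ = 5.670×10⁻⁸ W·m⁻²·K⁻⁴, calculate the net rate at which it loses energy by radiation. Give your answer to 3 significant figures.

Area A = 0.634 m².
Net radiated power P_net = εσA(T⁴ − T₀⁴) = 0.958×5.670×10⁻⁸×0.634×(302.6⁴ − 292.0⁴).
T⁴ − T₀⁴ = 8.38447×10⁹ − 7.26995×10⁹ = 1.11452×10⁹ K⁴, so P_net = 38.4 W.

Net loss ≈ 38.4 W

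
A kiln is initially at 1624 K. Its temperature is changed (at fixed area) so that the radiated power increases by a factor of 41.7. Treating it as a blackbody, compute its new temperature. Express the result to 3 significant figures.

P ∝ T⁴, so T₂/T₁ = (P₂/P₁)^(1/4) = (41.7)^(1/4) = 2.54117.
T₂ = 1624 × 2.54117 = 4.13×10³ K.

T₂ ≈ 4.13×10³ K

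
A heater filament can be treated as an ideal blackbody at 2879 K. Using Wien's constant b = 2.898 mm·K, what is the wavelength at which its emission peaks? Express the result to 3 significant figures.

Wien's displacement law: λ_max = b/T = (2.898×10⁻³ m·K)/(2879 K) = 1.007×10⁻⁶ m.
That is 1.01×10³ nm, in the infrared range.

λ_max ≈ 1.01×10³ nm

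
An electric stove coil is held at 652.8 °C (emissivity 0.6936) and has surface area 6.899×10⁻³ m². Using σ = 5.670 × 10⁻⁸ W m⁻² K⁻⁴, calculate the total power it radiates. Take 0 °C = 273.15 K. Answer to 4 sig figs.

T = 652.8 °C + 273.15 = 925.95 K.
Area A = 6.899×10⁻³ m².
P = εσAT⁴ = 0.6936 × 5.670×10⁻⁸ × 6.899×10⁻³ × (925.95)⁴ = 199.4 W.

P ≈ 199.4 W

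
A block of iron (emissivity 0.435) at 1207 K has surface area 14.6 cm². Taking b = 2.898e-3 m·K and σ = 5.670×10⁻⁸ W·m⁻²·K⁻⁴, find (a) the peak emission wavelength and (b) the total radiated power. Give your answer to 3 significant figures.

λ_max ≈ 2.40×10³ nm; P ≈ 76.4 W

(a) λ_max = b/T = 2.898×10⁻³/1207 = 2.401×10⁻⁶ m = 2.40×10³ nm.
Area A = 14.6 cm² = 1.46×10⁻³ m².
(b) P = εσAT⁴ = 0.435×5.670×10⁻⁸×1.46×10⁻³×(1207)⁴ = 76.4 W.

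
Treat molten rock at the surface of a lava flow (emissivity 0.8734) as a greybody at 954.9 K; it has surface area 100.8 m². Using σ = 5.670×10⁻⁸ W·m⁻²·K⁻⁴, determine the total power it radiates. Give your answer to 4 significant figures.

Area A = 100.8 m².
P = εσAT⁴ = 0.8734 × 5.670×10⁻⁸ × 100.8 × (954.9)⁴ = 4.150×10⁶ W.

P ≈ 4.150×10⁶ W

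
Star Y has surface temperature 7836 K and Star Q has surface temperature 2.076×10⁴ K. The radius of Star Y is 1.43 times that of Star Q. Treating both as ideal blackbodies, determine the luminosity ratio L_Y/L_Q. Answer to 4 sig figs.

L ∝ R²T⁴, so L_Y/L_Q = (R_Y/R_Q)²(T_Y/T_Q)⁴ = (1.43)² × (7836/2.076×10⁴)⁴ = 2.0449 × 0.0202987 = 0.04151.

L_Y/L_Q ≈ 0.04151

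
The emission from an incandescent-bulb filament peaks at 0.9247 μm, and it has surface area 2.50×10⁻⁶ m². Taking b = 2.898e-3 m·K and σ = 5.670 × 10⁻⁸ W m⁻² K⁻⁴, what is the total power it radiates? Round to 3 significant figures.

P ≈ 13.7 W

Wien's law: T = b/λ_max = 2.898×10⁻³/9.247×10⁻⁷ = 3133.99 K.
Area A = 2.50×10⁻⁶ m².
Then P = σAT⁴ = 5.670×10⁻⁸×2.50×10⁻⁶×(3133.99)⁴ = 13.7 W.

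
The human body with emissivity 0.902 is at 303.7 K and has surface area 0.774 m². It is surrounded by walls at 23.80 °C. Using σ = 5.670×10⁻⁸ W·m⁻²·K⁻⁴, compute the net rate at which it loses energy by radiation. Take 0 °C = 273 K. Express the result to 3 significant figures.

Net loss ≈ 29.6 W

Surroundings: T = 23.80 °C + 273 = 296.80 K.
Area A = 0.774 m².
Net radiated power P_net = εσA(T⁴ − T₀⁴) = 0.902×5.670×10⁻⁸×0.774×(303.7⁴ − 296.80⁴).
T⁴ − T₀⁴ = 8.50705×10⁹ − 7.75989×10⁹ = 7.47160×10⁸ K⁴, so P_net = 29.6 W.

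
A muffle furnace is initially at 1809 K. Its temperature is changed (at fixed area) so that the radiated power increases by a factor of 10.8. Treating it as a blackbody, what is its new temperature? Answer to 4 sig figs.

T₂ ≈ 3279 K

P ∝ T⁴, so T₂/T₁ = (P₂/P₁)^(1/4) = (10.8)^(1/4) = 1.81283.
T₂ = 1809 × 1.81283 = 3279 K.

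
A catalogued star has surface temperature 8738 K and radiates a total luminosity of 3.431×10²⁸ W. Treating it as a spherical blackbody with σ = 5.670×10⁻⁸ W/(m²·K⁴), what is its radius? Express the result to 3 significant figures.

R ≈ 2.87×10⁹ m

L = 4πR²σT⁴ ⇒ R = √(L/(4πσT⁴)).
σT⁴ = 3.30545×10⁸ W/m², so R = √(3.431×10²⁸/(4π×3.30545×10⁸)) = 2.87×10⁹ m.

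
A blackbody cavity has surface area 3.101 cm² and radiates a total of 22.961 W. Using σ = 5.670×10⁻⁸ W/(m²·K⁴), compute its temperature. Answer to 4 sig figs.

T ≈ 1069 K

Area A = 3.101 cm² = 3.101×10⁻⁴ m².
P = σAT⁴ ⇒ T = (P/(σA))^(1/4) = (22.961/(5.670×10⁻⁸×3.101×10⁻⁴))^(1/4) = 1069 K.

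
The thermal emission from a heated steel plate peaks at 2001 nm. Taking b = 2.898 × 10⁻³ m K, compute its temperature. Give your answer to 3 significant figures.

Wien's law gives T = b/λ_max = (2.898×10⁻³ m·K)/(2.001×10⁻⁶ m) = 1.45×10³ K.

T ≈ 1.45×10³ K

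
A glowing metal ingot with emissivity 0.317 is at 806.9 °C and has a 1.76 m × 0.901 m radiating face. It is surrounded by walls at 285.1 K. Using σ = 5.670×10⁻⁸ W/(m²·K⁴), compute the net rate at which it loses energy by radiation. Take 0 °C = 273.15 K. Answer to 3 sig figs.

T = 806.9 °C + 273.15 = 1080.05 K.
Area A = 1.76 × 0.901 = 1.58576 m².
Net radiated power P_net = εσA(T⁴ − T₀⁴) = 0.317×5.670×10⁻⁸×1.58576×(1080.05⁴ − 285.1⁴).
T⁴ − T₀⁴ = 1.36074×10¹² − 6.60677×10⁹ = 1.35413×10¹² K⁴, so P_net = 3.86×10⁴ W.

Net loss ≈ 3.86×10⁴ W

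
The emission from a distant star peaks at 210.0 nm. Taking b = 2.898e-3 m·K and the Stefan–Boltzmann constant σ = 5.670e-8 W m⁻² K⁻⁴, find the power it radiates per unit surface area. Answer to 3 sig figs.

Wien's law: T = b/λ_max = 2.898×10⁻³/2.100×10⁻⁷ = 13800.0 K.
Then I = σT⁴ = 5.670×10⁻⁸×(13800.0)⁴ = 2.06×10⁹ W/m².

I ≈ 2.06×10⁹ W/m²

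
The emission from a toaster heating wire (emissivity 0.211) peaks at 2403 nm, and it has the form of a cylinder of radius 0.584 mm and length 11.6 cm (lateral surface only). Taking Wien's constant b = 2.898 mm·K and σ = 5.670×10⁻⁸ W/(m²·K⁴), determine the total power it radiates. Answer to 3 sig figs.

P ≈ 10.8 W

Wien's law: T = b/λ_max = 2.898×10⁻³/2.403×10⁻⁶ = 1205.99 K.
Lateral area A = 2πrL = 2π×5.84×10⁻⁴×0.116 = 4.25648×10⁻⁴ m².
Then P = εσAT⁴ = 0.211×5.670×10⁻⁸×4.25648×10⁻⁴×(1205.99)⁴ = 10.8 W.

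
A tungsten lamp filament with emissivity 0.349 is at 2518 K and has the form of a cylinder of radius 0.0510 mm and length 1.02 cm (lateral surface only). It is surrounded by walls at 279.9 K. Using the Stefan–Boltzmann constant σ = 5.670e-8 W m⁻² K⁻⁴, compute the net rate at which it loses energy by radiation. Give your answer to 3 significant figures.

Net loss ≈ 2.60 W

Lateral area A = 2πrL = 2π×5.10×10⁻⁵×0.0102 = 3.26851×10⁻⁶ m².
Net radiated power P_net = εσA(T⁴ − T₀⁴) = 0.349×5.670×10⁻⁸×3.26851×10⁻⁶×(2518⁴ − 279.9⁴).
T⁴ − T₀⁴ = 4.01997×10¹³ − 6.13778×10⁹ = 4.01936×10¹³ K⁴, so P_net = 2.60 W.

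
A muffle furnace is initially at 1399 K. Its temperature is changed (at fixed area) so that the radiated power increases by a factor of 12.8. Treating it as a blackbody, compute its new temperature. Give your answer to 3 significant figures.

P ∝ T⁴, so T₂/T₁ = (P₂/P₁)^(1/4) = (12.8)^(1/4) = 1.89148.
T₂ = 1399 × 1.89148 = 2.65×10³ K.

T₂ ≈ 2.65×10³ K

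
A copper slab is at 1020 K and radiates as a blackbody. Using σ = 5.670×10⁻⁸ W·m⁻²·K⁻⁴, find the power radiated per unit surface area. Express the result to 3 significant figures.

Stefan–Boltzmann: I = σT⁴ = 5.670×10⁻⁸ × (1020)⁴ = 6.14×10⁴ W/m².

I ≈ 6.14×10⁴ W/m²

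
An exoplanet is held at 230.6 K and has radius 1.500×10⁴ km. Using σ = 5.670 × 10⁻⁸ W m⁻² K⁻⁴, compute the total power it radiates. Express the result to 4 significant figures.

Surface area A = 4πR² = 4π(1.500×10⁷ m)² = 2.82743×10¹⁵ m².
P = σAT⁴ = 5.670×10⁻⁸ × 2.82743×10¹⁵ × (230.6)⁴ = 4.533×10¹⁷ W.

P ≈ 4.533×10¹⁷ W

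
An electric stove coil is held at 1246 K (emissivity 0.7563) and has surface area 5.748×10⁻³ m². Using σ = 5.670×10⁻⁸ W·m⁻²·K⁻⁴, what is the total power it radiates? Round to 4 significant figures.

P ≈ 594.1 W

Area A = 5.748×10⁻³ m².
P = εσAT⁴ = 0.7563 × 5.670×10⁻⁸ × 5.748×10⁻³ × (1246)⁴ = 594.1 W.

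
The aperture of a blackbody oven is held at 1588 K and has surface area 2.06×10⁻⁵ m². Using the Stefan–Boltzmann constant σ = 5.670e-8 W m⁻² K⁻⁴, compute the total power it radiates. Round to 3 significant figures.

P ≈ 7.43 W

Area A = 2.06×10⁻⁵ m².
P = σAT⁴ = 5.670×10⁻⁸ × 2.06×10⁻⁵ × (1588)⁴ = 7.43 W.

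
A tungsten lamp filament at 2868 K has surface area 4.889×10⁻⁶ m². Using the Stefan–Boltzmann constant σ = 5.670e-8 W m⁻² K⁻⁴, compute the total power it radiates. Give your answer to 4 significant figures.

P ≈ 18.76 W

Area A = 4.889×10⁻⁶ m².
P = σAT⁴ = 5.670×10⁻⁸ × 4.889×10⁻⁶ × (2868)⁴ = 18.76 W.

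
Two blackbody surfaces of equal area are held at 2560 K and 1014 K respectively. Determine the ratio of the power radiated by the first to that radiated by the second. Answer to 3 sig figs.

P₁/P₂ ≈ 40.6

With equal areas, P₁/P₂ = (T₁/T₂)⁴ = (2560/1014)⁴ = 40.6.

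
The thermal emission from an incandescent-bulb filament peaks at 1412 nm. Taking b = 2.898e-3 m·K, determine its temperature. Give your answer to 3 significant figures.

T ≈ 2.05×10³ K

Wien's law gives T = b/λ_max = (2.898×10⁻³ m·K)/(1.412×10⁻⁶ m) = 2.05×10³ K.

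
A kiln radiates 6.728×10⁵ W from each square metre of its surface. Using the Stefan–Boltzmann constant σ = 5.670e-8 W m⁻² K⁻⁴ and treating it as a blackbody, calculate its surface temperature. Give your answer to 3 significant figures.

T ≈ 1.86×10³ K

I = σT⁴, so T = (I/σ)^(1/4) = (6.728×10⁵/(5.670×10⁻⁸))^(1/4) = 1.86×10³ K.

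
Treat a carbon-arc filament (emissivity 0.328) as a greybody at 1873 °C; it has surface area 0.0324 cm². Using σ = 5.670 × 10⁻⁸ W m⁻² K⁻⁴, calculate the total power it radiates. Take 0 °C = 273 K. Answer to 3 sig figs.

P ≈ 1.28 W

T = 1873 °C + 273 = 2146 K.
Area A = 0.0324 cm² = 3.24×10⁻⁶ m².
P = εσAT⁴ = 0.328 × 5.670×10⁻⁸ × 3.24×10⁻⁶ × (2146)⁴ = 1.28 W.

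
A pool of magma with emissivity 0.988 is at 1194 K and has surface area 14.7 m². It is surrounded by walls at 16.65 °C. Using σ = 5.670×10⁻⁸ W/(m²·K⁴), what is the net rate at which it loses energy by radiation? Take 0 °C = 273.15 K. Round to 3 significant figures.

Net loss ≈ 1.67×10⁶ W

Surroundings: T = 16.65 °C + 273.15 = 289.80 K.
Area A = 14.7 m².
Net radiated power P_net = εσA(T⁴ − T₀⁴) = 0.988×5.670×10⁻⁸×14.7×(1194⁴ − 289.80⁴).
T⁴ − T₀⁴ = 2.03244×10¹² − 7.05332×10⁹ = 2.02539×10¹² K⁴, so P_net = 1.67×10⁶ W.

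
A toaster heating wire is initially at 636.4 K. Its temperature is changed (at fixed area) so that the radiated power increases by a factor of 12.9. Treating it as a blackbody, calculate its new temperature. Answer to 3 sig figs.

P ∝ T⁴, so T₂/T₁ = (P₂/P₁)^(1/4) = (12.9)^(1/4) = 1.89517.
T₂ = 636.4 × 1.89517 = 1.21×10³ K.

T₂ ≈ 1.21×10³ K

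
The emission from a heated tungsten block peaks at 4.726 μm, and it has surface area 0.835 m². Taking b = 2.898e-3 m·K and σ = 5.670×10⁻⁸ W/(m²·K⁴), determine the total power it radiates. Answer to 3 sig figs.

P ≈ 6.69×10³ W

Wien's law: T = b/λ_max = 2.898×10⁻³/4.726×10⁻⁶ = 613.204 K.
Area A = 0.835 m².
Then P = σAT⁴ = 5.670×10⁻⁸×0.835×(613.204)⁴ = 6.69×10³ W.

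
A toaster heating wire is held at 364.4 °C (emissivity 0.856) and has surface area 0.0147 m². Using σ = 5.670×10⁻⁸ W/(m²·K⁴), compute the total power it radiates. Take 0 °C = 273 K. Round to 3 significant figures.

T = 364.4 °C + 273 = 637.4 K.
Area A = 0.0147 m².
P = εσAT⁴ = 0.856 × 5.670×10⁻⁸ × 0.0147 × (637.4)⁴ = 118 W.

P ≈ 118 W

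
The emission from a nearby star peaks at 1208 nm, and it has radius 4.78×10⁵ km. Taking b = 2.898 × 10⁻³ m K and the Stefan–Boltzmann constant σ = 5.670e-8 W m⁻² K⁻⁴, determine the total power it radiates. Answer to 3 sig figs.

Wien's law: T = b/λ_max = 2.898×10⁻³/1.208×10⁻⁶ = 2399.01 K.
Surface area A = 4πR² = 4π(4.78×10⁸ m)² = 2.87121×10¹⁸ m².
Then P = σAT⁴ = 5.670×10⁻⁸×2.87121×10¹⁸×(2399.01)⁴ = 5.39×10²⁴ W.

P ≈ 5.39×10²⁴ W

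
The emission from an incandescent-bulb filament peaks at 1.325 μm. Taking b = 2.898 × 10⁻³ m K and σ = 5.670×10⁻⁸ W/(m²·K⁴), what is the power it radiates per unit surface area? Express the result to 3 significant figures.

I ≈ 1.30×10⁶ W/m²

Wien's law: T = b/λ_max = 2.898×10⁻³/1.325×10⁻⁶ = 2187.17 K.
Then I = σT⁴ = 5.670×10⁻⁸×(2187.17)⁴ = 1.30×10⁶ W/m².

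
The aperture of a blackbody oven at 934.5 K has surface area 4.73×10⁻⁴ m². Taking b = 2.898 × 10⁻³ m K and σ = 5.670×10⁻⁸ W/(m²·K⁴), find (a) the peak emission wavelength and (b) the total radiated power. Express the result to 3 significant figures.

(a) λ_max = b/T = 2.898×10⁻³/934.5 = 3.101×10⁻⁶ m = 3.10 μm.
Area A = 4.73×10⁻⁴ m².
(b) P = σAT⁴ = 5.670×10⁻⁸×4.73×10⁻⁴×(934.5)⁴ = 20.5 W.

λ_max ≈ 3.10 μm; P ≈ 20.5 W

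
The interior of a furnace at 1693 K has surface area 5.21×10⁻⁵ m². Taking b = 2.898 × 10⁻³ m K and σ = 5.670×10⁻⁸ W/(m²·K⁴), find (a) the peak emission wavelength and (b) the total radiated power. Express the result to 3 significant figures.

λ_max ≈ 1.71 μm; P ≈ 24.3 W

(a) λ_max = b/T = 2.898×10⁻³/1693 = 1.712×10⁻⁶ m = 1.71 μm.
Area A = 5.21×10⁻⁵ m².
(b) P = σAT⁴ = 5.670×10⁻⁸×5.21×10⁻⁵×(1693)⁴ = 24.3 W.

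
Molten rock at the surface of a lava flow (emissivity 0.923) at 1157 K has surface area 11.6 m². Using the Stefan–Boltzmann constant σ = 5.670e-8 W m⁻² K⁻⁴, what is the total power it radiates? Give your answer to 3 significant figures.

P ≈ 1.09×10⁶ W

Area A = 11.6 m².
P = εσAT⁴ = 0.923 × 5.670×10⁻⁸ × 11.6 × (1157)⁴ = 1.09×10⁶ W.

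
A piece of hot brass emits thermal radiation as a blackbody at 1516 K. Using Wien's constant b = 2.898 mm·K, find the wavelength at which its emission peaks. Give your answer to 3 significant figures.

λ_max ≈ 1.91 μm

Wien's displacement law: λ_max = b/T = (2.898×10⁻³ m·K)/(1516 K) = 1.912×10⁻⁶ m.
That is 1.91 μm, in the infrared range.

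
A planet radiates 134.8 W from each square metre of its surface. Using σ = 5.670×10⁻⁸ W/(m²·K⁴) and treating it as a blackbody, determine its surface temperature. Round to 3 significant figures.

T ≈ 221 K

I = σT⁴, so T = (I/σ)^(1/4) = (134.8/(5.670×10⁻⁸))^(1/4) = 221 K.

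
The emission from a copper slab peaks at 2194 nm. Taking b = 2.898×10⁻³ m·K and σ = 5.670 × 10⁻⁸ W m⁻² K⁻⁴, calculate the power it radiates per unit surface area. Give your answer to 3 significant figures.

I ≈ 1.73×10⁵ W/m²

Wien's law: T = b/λ_max = 2.898×10⁻³/2.194×10⁻⁶ = 1320.88 K.
Then I = σT⁴ = 5.670×10⁻⁸×(1320.88)⁴ = 1.73×10⁵ W/m².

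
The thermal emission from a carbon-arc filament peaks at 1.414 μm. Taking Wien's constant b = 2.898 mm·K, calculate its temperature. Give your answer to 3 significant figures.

T ≈ 2.05×10³ K

Wien's law gives T = b/λ_max = (2.898×10⁻³ m·K)/(1.414×10⁻⁶ m) = 2.05×10³ K.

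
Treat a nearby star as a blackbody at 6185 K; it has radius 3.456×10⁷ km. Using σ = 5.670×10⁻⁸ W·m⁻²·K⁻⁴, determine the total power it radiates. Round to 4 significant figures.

Surface area A = 4πR² = 4π(3.456×10¹⁰ m)² = 1.50092×10²² m².
P = σAT⁴ = 5.670×10⁻⁸ × 1.50092×10²² × (6185)⁴ = 1.245×10³⁰ W.

P ≈ 1.245×10³⁰ W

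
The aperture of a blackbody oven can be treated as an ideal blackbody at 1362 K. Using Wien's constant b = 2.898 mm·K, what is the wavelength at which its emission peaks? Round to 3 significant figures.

Wien's displacement law: λ_max = b/T = (2.898×10⁻³ m·K)/(1362 K) = 2.128×10⁻⁶ m.
That is 2.13×10³ nm, in the infrared range.

λ_max ≈ 2.13×10³ nm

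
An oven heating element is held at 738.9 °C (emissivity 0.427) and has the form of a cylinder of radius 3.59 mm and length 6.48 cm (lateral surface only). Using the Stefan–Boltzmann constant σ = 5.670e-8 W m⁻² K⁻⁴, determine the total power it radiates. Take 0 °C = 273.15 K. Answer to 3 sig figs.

P ≈ 37.1 W

T = 738.9 °C + 273.15 = 1012.05 K.
Lateral area A = 2πrL = 2π×3.59×10⁻³×0.0648 = 1.46167×10⁻³ m².
P = εσAT⁴ = 0.427 × 5.670×10⁻⁸ × 1.46167×10⁻³ × (1012.05)⁴ = 37.1 W.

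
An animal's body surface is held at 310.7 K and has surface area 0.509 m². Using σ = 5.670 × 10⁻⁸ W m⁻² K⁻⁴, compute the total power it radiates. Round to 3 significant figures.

Area A = 0.509 m².
P = σAT⁴ = 5.670×10⁻⁸ × 0.509 × (310.7)⁴ = 269 W.

P ≈ 269 W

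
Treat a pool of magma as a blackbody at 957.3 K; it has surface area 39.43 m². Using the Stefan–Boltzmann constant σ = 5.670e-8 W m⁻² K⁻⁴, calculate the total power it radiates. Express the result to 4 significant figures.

P ≈ 1.878×10⁶ W

Area A = 39.43 m².
P = σAT⁴ = 5.670×10⁻⁸ × 39.43 × (957.3)⁴ = 1.878×10⁶ W.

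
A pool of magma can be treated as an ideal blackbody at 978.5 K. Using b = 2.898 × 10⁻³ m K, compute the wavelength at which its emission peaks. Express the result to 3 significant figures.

λ_max ≈ 2.96 μm

Wien's displacement law: λ_max = b/T = (2.898×10⁻³ m·K)/(978.5 K) = 2.962×10⁻⁶ m.
That is 2.96 μm, in the infrared range.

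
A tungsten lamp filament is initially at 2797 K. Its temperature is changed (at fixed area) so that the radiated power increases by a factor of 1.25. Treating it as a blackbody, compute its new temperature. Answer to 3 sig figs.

T₂ ≈ 2.96×10³ K

P ∝ T⁴, so T₂/T₁ = (P₂/P₁)^(1/4) = (1.25)^(1/4) = 1.05737.
T₂ = 2797 × 1.05737 = 2.96×10³ K.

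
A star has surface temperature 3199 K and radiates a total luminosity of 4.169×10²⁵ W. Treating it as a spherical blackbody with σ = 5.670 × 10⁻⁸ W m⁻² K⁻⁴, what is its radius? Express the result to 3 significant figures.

L = 4πR²σT⁴ ⇒ R = √(L/(4πσT⁴)).
σT⁴ = 5.93800×10⁶ W/m², so R = √(4.169×10²⁵/(4π×5.93800×10⁶)) = 7.47×10⁸ m.

R ≈ 7.47×10⁸ m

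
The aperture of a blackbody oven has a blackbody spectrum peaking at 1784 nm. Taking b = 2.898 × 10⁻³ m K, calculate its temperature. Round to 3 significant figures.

T ≈ 1.62×10³ K

Wien's law gives T = b/λ_max = (2.898×10⁻³ m·K)/(1.784×10⁻⁶ m) = 1.62×10³ K.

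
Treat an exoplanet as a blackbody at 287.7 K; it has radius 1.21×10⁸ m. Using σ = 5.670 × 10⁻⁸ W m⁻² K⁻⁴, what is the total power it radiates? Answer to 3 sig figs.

P ≈ 7.15×10¹⁹ W

Surface area A = 4πR² = 4π(1.21×10⁸ m)² = 1.83984×10¹⁷ m².
P = σAT⁴ = 5.670×10⁻⁸ × 1.83984×10¹⁷ × (287.7)⁴ = 7.15×10¹⁹ W.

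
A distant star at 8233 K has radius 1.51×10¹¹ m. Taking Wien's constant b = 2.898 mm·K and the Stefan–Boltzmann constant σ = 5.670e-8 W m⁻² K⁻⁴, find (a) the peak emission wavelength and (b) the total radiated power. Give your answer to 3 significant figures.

λ_max ≈ 0.352 μm; P ≈ 7.46×10³¹ W

(a) λ_max = b/T = 2.898×10⁻³/8233 = 3.520×10⁻⁷ m = 0.352 μm.
Surface area A = 4πR² = 4π(1.51×10¹¹ m)² = 2.86526×10²³ m².
(b) P = σAT⁴ = 5.670×10⁻⁸×2.86526×10²³×(8233)⁴ = 7.46×10³¹ W.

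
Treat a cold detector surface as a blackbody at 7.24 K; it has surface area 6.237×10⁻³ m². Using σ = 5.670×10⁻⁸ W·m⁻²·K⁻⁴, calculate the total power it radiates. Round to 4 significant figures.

Area A = 6.237×10⁻³ m².
P = σAT⁴ = 5.670×10⁻⁸ × 6.237×10⁻³ × (7.24)⁴ = 9.717×10⁻⁷ W.

P ≈ 9.717×10⁻⁷ W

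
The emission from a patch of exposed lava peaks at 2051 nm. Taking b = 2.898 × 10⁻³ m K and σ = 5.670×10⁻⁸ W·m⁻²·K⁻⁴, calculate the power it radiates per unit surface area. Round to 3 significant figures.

I ≈ 2.26×10⁵ W/m²

Wien's law: T = b/λ_max = 2.898×10⁻³/2.051×10⁻⁶ = 1412.97 K.
Then I = σT⁴ = 5.670×10⁻⁸×(1412.97)⁴ = 2.26×10⁵ W/m².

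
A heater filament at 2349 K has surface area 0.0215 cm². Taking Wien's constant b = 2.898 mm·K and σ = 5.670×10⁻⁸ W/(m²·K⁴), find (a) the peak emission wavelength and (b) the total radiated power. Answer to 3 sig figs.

(a) λ_max = b/T = 2.898×10⁻³/2349 = 1.234×10⁻⁶ m = 1.23 μm.
Area A = 0.0215 cm² = 2.15×10⁻⁶ m².
(b) P = σAT⁴ = 5.670×10⁻⁸×2.15×10⁻⁶×(2349)⁴ = 3.71 W.

λ_max ≈ 1.23 μm; P ≈ 3.71 W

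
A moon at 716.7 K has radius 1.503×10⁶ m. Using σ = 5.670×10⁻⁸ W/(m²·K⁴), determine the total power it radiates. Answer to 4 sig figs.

Surface area A = 4πR² = 4π(1.503×10⁶ m)² = 2.83875×10¹³ m².
P = σAT⁴ = 5.670×10⁻⁸ × 2.83875×10¹³ × (716.7)⁴ = 4.247×10¹⁷ W.

P ≈ 4.247×10¹⁷ W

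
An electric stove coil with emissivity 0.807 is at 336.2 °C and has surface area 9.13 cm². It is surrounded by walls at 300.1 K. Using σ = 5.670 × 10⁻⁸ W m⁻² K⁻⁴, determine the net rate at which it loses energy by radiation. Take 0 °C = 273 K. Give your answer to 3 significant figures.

Net loss ≈ 5.42 W

T = 336.2 °C + 273 = 609.2 K.
Area A = 9.13 cm² = 9.13×10⁻⁴ m².
Net radiated power P_net = εσA(T⁴ − T₀⁴) = 0.807×5.670×10⁻⁸×9.13×10⁻⁴×(609.2⁴ − 300.1⁴).
T⁴ − T₀⁴ = 1.37733×10¹¹ − 8.11081×10⁹ = 1.29622×10¹¹ K⁴, so P_net = 5.42 W.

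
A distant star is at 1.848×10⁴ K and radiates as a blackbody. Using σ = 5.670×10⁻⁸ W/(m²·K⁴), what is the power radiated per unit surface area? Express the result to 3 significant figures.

I ≈ 6.61×10⁹ W/m²

Stefan–Boltzmann: I = σT⁴ = 5.670×10⁻⁸ × (1.848×10⁴)⁴ = 6.61×10⁹ W/m².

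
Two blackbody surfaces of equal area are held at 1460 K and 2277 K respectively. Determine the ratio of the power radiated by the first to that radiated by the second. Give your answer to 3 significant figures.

P₁/P₂ ≈ 0.169

With equal areas, P₁/P₂ = (T₁/T₂)⁴ = (1460/2277)⁴ = 0.169.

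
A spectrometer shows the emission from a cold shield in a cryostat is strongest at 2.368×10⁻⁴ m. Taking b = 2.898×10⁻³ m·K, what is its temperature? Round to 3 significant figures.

T ≈ 12.2 K

Wien's law gives T = b/λ_max = (2.898×10⁻³ m·K)/(2.368×10⁻⁴ m) = 12.2 K.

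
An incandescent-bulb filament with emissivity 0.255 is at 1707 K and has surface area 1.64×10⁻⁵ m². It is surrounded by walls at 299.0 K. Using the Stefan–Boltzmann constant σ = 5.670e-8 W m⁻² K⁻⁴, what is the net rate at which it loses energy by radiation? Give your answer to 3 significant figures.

Area A = 1.64×10⁻⁵ m².
Net radiated power P_net = εσA(T⁴ − T₀⁴) = 0.255×5.670×10⁻⁸×1.64×10⁻⁵×(1707⁴ − 299.0⁴).
T⁴ − T₀⁴ = 8.49052×10¹² − 7.99254×10⁹ = 8.48253×10¹² K⁴, so P_net = 2.01 W.

Net loss ≈ 2.01 W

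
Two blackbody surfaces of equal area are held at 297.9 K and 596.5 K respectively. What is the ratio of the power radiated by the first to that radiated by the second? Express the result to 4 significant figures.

With equal areas, P₁/P₂ = (T₁/T₂)⁴ = (297.9/596.5)⁴ = 0.06221.

P₁/P₂ ≈ 0.06221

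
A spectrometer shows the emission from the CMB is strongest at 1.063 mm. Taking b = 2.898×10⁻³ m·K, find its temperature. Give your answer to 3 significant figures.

T ≈ 2.73 K

Wien's law gives T = b/λ_max = (2.898×10⁻³ m·K)/(1.063×10⁻³ m) = 2.73 K.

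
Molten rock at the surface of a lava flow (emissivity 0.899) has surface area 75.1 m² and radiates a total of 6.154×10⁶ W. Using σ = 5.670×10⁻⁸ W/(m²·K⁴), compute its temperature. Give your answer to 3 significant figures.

Area A = 75.1 m².
P = εσAT⁴ ⇒ T = (P/(εσA))^(1/4) = (6.154×10⁶/(0.899×5.670×10⁻⁸×75.1))^(1/4) = 1.13×10³ K.

T ≈ 1.13×10³ K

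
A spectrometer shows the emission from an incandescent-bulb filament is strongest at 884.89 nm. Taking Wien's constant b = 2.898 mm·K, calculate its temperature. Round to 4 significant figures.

T ≈ 3275 K

Wien's law gives T = b/λ_max = (2.898×10⁻³ m·K)/(8.8489×10⁻⁷ m) = 3275 K.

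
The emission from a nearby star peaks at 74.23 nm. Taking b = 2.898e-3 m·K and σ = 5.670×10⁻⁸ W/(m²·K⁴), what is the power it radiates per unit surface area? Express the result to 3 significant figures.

Wien's law: T = b/λ_max = 2.898×10⁻³/7.423×10⁻⁸ = 39040.8 K.
Then I = σT⁴ = 5.670×10⁻⁸×(39040.8)⁴ = 1.32×10¹¹ W/m².

I ≈ 1.32×10¹¹ W/m²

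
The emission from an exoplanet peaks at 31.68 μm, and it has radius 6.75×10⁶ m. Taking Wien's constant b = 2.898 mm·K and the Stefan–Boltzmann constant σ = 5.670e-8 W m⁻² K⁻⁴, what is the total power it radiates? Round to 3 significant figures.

Wien's law: T = b/λ_max = 2.898×10⁻³/3.168×10⁻⁵ = 91.4773 K.
Surface area A = 4πR² = 4π(6.75×10⁶ m)² = 5.72555×10¹⁴ m².
Then P = σAT⁴ = 5.670×10⁻⁸×5.72555×10¹⁴×(91.4773)⁴ = 2.27×10¹⁵ W.

P ≈ 2.27×10¹⁵ W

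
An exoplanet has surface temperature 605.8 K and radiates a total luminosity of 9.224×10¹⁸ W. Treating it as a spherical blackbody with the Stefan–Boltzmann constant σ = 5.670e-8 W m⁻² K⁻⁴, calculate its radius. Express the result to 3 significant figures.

L = 4πR²σT⁴ ⇒ R = √(L/(4πσT⁴)).
σT⁴ = 7636.60 W/m², so R = √(9.224×10¹⁸/(4π×7636.60)) = 9.80×10⁶ m.

R ≈ 9.80×10⁶ m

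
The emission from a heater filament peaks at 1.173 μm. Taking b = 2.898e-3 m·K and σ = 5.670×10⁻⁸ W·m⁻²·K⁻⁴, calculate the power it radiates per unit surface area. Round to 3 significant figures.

I ≈ 2.11×10⁶ W/m²

Wien's law: T = b/λ_max = 2.898×10⁻³/1.173×10⁻⁶ = 2470.59 K.
Then I = σT⁴ = 5.670×10⁻⁸×(2470.59)⁴ = 2.11×10⁶ W/m².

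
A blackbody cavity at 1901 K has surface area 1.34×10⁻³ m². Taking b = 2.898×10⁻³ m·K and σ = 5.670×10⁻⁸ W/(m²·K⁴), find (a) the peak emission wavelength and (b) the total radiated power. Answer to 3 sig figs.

(a) λ_max = b/T = 2.898×10⁻³/1901 = 1.524×10⁻⁶ m = 1.52×10³ nm.
Area A = 1.34×10⁻³ m².
(b) P = σAT⁴ = 5.670×10⁻⁸×1.34×10⁻³×(1901)⁴ = 992 W.

λ_max ≈ 1.52×10³ nm; P ≈ 992 W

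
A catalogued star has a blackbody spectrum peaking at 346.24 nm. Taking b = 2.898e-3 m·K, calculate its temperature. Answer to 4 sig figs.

T ≈ 8370 K

Wien's law gives T = b/λ_max = (2.898×10⁻³ m·K)/(3.4624×10⁻⁷ m) = 8370 K.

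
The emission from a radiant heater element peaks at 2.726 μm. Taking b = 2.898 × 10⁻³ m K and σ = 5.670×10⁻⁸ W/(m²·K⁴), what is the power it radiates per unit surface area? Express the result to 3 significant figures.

I ≈ 7.24×10⁴ W/m²

Wien's law: T = b/λ_max = 2.898×10⁻³/2.726×10⁻⁶ = 1063.10 K.
Then I = σT⁴ = 5.670×10⁻⁸×(1063.10)⁴ = 7.24×10⁴ W/m².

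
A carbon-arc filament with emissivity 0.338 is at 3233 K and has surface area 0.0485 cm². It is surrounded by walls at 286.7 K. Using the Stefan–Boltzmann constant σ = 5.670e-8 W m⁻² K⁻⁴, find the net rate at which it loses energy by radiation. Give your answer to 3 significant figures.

Net loss ≈ 10.2 W

Area A = 0.0485 cm² = 4.85×10⁻⁶ m².
Net radiated power P_net = εσA(T⁴ − T₀⁴) = 0.338×5.670×10⁻⁸×4.85×10⁻⁶×(3233⁴ − 286.7⁴).
T⁴ − T₀⁴ = 1.09250×10¹⁴ − 6.75633×10⁹ = 1.09243×10¹⁴ K⁴, so P_net = 10.2 W.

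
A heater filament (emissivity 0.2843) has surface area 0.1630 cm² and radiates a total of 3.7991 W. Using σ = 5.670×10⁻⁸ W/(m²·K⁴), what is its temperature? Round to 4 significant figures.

T ≈ 1950 K

Area A = 0.1630 cm² = 1.630×10⁻⁵ m².
P = εσAT⁴ ⇒ T = (P/(εσA))^(1/4) = (3.7991/(0.2843×5.670×10⁻⁸×1.630×10⁻⁵))^(1/4) = 1950 K.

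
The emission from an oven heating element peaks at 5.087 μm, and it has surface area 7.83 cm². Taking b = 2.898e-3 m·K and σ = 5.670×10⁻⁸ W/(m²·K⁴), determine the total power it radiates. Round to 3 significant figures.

P ≈ 4.68 W

Wien's law: T = b/λ_max = 2.898×10⁻³/5.087×10⁻⁶ = 569.687 K.
Area A = 7.83 cm² = 7.83×10⁻⁴ m².
Then P = σAT⁴ = 5.670×10⁻⁸×7.83×10⁻⁴×(569.687)⁴ = 4.68 W.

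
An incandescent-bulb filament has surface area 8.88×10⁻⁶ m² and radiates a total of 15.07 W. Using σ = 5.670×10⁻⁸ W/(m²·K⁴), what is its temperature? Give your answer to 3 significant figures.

T ≈ 2.34×10³ K

Area A = 8.88×10⁻⁶ m².
P = σAT⁴ ⇒ T = (P/(σA))^(1/4) = (15.07/(5.670×10⁻⁸×8.88×10⁻⁶))^(1/4) = 2.34×10³ K.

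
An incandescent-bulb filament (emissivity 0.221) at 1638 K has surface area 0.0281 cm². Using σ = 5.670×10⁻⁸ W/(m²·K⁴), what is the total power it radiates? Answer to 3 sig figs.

Area A = 0.0281 cm² = 2.81×10⁻⁶ m².
P = εσAT⁴ = 0.221 × 5.670×10⁻⁸ × 2.81×10⁻⁶ × (1638)⁴ = 0.253 W.

P ≈ 0.253 W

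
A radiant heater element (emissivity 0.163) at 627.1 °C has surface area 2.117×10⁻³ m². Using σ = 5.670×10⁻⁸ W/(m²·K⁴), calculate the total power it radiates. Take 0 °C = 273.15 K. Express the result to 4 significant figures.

P ≈ 12.85 W

T = 627.1 °C + 273.15 = 900.25 K.
Area A = 2.117×10⁻³ m².
P = εσAT⁴ = 0.163 × 5.670×10⁻⁸ × 2.117×10⁻³ × (900.25)⁴ = 12.85 W.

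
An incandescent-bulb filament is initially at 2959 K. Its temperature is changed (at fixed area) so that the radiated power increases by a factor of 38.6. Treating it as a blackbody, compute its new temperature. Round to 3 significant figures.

T₂ ≈ 7.38×10³ K

P ∝ T⁴, so T₂/T₁ = (P₂/P₁)^(1/4) = (38.6)^(1/4) = 2.49257.
T₂ = 2959 × 2.49257 = 7.38×10³ K.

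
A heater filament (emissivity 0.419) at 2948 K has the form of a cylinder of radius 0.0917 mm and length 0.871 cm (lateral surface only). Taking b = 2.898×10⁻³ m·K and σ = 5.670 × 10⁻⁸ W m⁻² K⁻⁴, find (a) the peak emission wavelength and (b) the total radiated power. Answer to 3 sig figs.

λ_max ≈ 983 nm; P ≈ 9.00 W

(a) λ_max = b/T = 2.898×10⁻³/2948 = 9.830×10⁻⁷ m = 983 nm.
Lateral area A = 2πrL = 2π×9.17×10⁻⁵×8.71×10⁻³ = 5.01842×10⁻⁶ m².
(b) P = εσAT⁴ = 0.419×5.670×10⁻⁸×5.01842×10⁻⁶×(2948)⁴ = 9.00 W.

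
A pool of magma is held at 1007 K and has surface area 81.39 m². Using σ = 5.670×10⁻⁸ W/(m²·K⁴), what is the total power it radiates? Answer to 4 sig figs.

P ≈ 4.745×10⁶ W

Area A = 81.39 m².
P = σAT⁴ = 5.670×10⁻⁸ × 81.39 × (1007)⁴ = 4.745×10⁶ W.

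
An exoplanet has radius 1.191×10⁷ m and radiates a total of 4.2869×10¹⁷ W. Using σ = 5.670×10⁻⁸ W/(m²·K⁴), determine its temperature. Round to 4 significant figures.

T ≈ 255.2 K

Surface area A = 4πR² = 4π(1.191×10⁷ m)² = 1.78252×10¹⁵ m².
P = σAT⁴ ⇒ T = (P/(σA))^(1/4) = (4.2869×10¹⁷/(5.670×10⁻⁸×1.78252×10¹⁵))^(1/4) = 255.2 K.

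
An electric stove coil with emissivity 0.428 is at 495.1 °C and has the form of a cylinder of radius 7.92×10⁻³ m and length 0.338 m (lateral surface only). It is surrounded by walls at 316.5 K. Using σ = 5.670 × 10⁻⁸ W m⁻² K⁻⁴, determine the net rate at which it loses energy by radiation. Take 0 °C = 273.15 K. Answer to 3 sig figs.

Net loss ≈ 138 W

T = 495.1 °C + 273.15 = 768.25 K.
Lateral area A = 2πrL = 2π×7.92×10⁻³×0.338 = 0.0168198 m².
Net radiated power P_net = εσA(T⁴ − T₀⁴) = 0.428×5.670×10⁻⁸×0.0168198×(768.25⁴ − 316.5⁴).
T⁴ − T₀⁴ = 3.48346×10¹¹ − 1.00345×10¹⁰ = 3.38312×10¹¹ K⁴, so P_net = 138 W.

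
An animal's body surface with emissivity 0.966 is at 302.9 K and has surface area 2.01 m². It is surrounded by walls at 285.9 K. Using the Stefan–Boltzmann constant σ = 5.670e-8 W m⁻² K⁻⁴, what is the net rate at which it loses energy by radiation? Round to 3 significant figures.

Net loss ≈ 191 W

Area A = 2.01 m².
Net radiated power P_net = εσA(T⁴ − T₀⁴) = 0.966×5.670×10⁻⁸×2.01×(302.9⁴ − 285.9⁴).
T⁴ − T₀⁴ = 8.41777×10⁹ − 6.68123×10⁹ = 1.73654×10⁹ K⁴, so P_net = 191 W.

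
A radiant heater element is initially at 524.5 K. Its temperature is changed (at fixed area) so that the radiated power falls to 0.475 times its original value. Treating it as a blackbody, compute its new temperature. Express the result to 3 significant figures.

P ∝ T⁴, so T₂/T₁ = (P₂/P₁)^(1/4) = (0.475)^(1/4) = 0.830182.
T₂ = 524.5 × 0.830182 = 435 K.

T₂ ≈ 435 K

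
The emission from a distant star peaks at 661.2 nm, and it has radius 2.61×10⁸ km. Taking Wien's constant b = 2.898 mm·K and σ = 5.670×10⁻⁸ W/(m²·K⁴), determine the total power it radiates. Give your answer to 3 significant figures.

P ≈ 1.79×10³¹ W

Wien's law: T = b/λ_max = 2.898×10⁻³/6.612×10⁻⁷ = 4382.94 K.
Surface area A = 4πR² = 4π(2.61×10¹¹ m)² = 8.56034×10²³ m².
Then P = σAT⁴ = 5.670×10⁻⁸×8.56034×10²³×(4382.94)⁴ = 1.79×10³¹ W.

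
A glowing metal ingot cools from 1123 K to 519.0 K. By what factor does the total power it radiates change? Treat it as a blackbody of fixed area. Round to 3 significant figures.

P ∝ T⁴, so P₂/P₁ = (T₂/T₁)⁴ = (519.0/1123)⁴ = (0.462155)⁴ = 0.0456.

P₂/P₁ ≈ 0.0456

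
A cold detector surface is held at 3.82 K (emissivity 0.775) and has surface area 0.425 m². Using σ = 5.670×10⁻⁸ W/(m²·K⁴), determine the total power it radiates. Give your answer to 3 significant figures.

P ≈ 3.98×10⁻⁶ W

Area A = 0.425 m².
P = εσAT⁴ = 0.775 × 5.670×10⁻⁸ × 0.425 × (3.82)⁴ = 3.98×10⁻⁶ W.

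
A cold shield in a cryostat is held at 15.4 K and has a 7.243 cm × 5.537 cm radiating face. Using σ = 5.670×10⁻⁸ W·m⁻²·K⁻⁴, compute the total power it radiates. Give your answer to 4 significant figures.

Area A = 0.07243 × 0.05537 = 4.01045×10⁻³ m².
P = σAT⁴ = 5.670×10⁻⁸ × 4.01045×10⁻³ × (15.4)⁴ = 1.279×10⁻⁵ W.

P ≈ 1.279×10⁻⁵ W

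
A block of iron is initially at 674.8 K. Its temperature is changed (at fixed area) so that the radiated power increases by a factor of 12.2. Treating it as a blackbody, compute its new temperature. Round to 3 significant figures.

P ∝ T⁴, so T₂/T₁ = (P₂/P₁)^(1/4) = (12.2)^(1/4) = 1.86892.
T₂ = 674.8 × 1.86892 = 1.26×10³ K.

T₂ ≈ 1.26×10³ K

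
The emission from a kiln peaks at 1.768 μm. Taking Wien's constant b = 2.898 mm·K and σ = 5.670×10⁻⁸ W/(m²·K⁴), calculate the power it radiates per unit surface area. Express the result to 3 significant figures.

Wien's law: T = b/λ_max = 2.898×10⁻³/1.768×10⁻⁶ = 1639.14 K.
Then I = σT⁴ = 5.670×10⁻⁸×(1639.14)⁴ = 4.09×10⁵ W/m².

I ≈ 4.09×10⁵ W/m²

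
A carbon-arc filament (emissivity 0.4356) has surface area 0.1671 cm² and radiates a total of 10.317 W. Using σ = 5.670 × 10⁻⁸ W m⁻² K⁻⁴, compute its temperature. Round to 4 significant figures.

T ≈ 2236 K

Area A = 0.1671 cm² = 1.671×10⁻⁵ m².
P = εσAT⁴ ⇒ T = (P/(εσA))^(1/4) = (10.317/(0.4356×5.670×10⁻⁸×1.671×10⁻⁵))^(1/4) = 2236 K.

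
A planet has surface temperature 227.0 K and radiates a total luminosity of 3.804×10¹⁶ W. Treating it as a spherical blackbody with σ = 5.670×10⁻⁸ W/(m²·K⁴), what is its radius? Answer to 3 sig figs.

L = 4πR²σT⁴ ⇒ R = √(L/(4πσT⁴)).
σT⁴ = 150.552 W/m², so R = √(3.804×10¹⁶/(4π×150.552)) = 4.48×10⁶ m.

R ≈ 4.48×10⁶ m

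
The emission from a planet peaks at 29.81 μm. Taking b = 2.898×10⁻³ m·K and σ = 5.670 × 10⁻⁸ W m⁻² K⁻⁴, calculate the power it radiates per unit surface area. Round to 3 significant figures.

I ≈ 5.06 W/m²

Wien's law: T = b/λ_max = 2.898×10⁻³/2.981×10⁻⁵ = 97.2157 K.
Then I = σT⁴ = 5.670×10⁻⁸×(97.2157)⁴ = 5.06 W/m².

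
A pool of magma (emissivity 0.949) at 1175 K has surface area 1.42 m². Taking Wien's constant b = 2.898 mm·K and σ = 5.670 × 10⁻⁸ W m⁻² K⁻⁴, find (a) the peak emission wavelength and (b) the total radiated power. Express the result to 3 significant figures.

λ_max ≈ 2.47 μm; P ≈ 1.46×10⁵ W

(a) λ_max = b/T = 2.898×10⁻³/1175 = 2.466×10⁻⁶ m = 2.47 μm.
Area A = 1.42 m².
(b) P = εσAT⁴ = 0.949×5.670×10⁻⁸×1.42×(1175)⁴ = 1.46×10⁵ W.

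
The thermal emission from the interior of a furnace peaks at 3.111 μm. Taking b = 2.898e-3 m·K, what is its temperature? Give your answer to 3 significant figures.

T ≈ 932 K

Wien's law gives T = b/λ_max = (2.898×10⁻³ m·K)/(3.111×10⁻⁶ m) = 932 K.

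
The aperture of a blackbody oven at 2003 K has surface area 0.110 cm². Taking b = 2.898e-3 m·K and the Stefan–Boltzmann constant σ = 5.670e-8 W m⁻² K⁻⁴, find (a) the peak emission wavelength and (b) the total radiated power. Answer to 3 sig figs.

λ_max ≈ 1.45×10³ nm; P ≈ 10.0 W

(a) λ_max = b/T = 2.898×10⁻³/2003 = 1.447×10⁻⁶ m = 1.45×10³ nm.
Area A = 0.110 cm² = 1.10×10⁻⁵ m².
(b) P = σAT⁴ = 5.670×10⁻⁸×1.10×10⁻⁵×(2003)⁴ = 10.0 W.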